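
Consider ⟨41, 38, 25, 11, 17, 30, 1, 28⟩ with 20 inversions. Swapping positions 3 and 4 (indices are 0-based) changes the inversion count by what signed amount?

Positions 3 and 4 hold 11 and 17; after swapping, the array is [41, 38, 25, 17, 11, 30, 1, 28].
Element-by-element contributions:
41 → 38, 25, 17, 11, 30, 1, 28 → 7
38 → 25, 17, 11, 30, 1, 28 → 6
25 → 17, 11, 1 → 3
17 → 11, 1 → 2
11 → 1 → 1
30 → 1, 28 → 2
1 → none → 0
28 → none → 0
Sum: 7 + 6 + 3 + 2 + 1 + 2 + 0 + 0 = 21
Change: 21 − 20 = +1

+1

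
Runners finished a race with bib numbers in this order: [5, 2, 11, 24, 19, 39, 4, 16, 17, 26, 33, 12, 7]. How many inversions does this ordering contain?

There are 31 inversions.

Element-by-element contributions:
5 → 2, 4 → 2
2 → none → 0
11 → 4, 7 → 2
24 → 19, 4, 16, 17, 12, 7 → 6
19 → 4, 16, 17, 12, 7 → 5
39 → 4, 16, 17, 26, 33, 12, 7 → 7
4 → none → 0
16 → 12, 7 → 2
17 → 12, 7 → 2
26 → 12, 7 → 2
33 → 12, 7 → 2
12 → 7 → 1
7 → none → 0
Sum: 2 + 0 + 2 + 6 + 5 + 7 + 0 + 2 + 2 + 2 + 2 + 1 + 0 = 31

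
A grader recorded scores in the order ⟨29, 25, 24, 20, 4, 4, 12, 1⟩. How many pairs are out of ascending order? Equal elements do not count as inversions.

Sweep left to right; for each value list the smaller values that follow it:
29: 7
25: 6
24: 5
20: 4
4: 1
4: 1
12: 1
1: 0
Sum: 7 + 6 + 5 + 4 + 1 + 1 + 1 + 0 = 25

There are 25 inversions.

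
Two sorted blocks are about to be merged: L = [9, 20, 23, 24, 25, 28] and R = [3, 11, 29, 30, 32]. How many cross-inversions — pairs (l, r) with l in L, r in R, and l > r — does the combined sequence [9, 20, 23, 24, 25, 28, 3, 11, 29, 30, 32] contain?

Take each right-half value and tally the left-half values above it:
r = 3: 9, 20, 23, 24, 25, 28 → 6
r = 11: 20, 23, 24, 25, 28 → 5
r = 29: none → 0
r = 30: none → 0
r = 32: none → 0
Cross-inversions: 6 + 5 + 0 + 0 + 0 = 11

11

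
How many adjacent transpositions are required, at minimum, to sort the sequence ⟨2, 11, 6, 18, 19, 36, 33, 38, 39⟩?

There are 2 adjacent swaps.

Minimum adjacent swaps = number of inversions (each swap of adjacent out-of-order elements removes one inversion and no swap can remove more).
Count inversions — for each element, later elements that are smaller:
2: none → 0
11: 6 → 1
6: none → 0
18: none → 0
19: none → 0
36: 33 → 1
33: none → 0
38: none → 0
39: none → 0
Total inversions: 0 + 1 + 0 + 0 + 0 + 1 + 0 + 0 + 0 = 2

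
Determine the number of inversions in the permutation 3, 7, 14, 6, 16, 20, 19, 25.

3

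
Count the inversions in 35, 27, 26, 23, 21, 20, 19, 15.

For each element, count later entries that are smaller:
35 → 27, 26, 23, 21, 20, 19, 15 → 7
27 → 26, 23, 21, 20, 19, 15 → 6
26 → 23, 21, 20, 19, 15 → 5
23 → 21, 20, 19, 15 → 4
21 → 20, 19, 15 → 3
20 → 19, 15 → 2
19 → 15 → 1
15 → none → 0
Sum: 7 + 6 + 5 + 4 + 3 + 2 + 1 + 0 = 28

28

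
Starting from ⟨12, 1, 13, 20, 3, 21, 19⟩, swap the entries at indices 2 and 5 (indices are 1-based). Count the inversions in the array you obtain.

7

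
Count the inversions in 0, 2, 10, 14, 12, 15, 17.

1

Element-by-element contributions:
0: 0
2: 0
10: 0
14: 1
12: 0
15: 0
17: 0
Sum: 0 + 0 + 0 + 1 + 0 + 0 + 0 = 1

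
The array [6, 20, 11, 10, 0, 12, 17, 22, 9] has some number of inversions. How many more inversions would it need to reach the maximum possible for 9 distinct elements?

21

Maximum inversions for 9 distinct elements is C(9, 2) = 9·8/2 = 36.
Current inversions — for each element, count later smaller elements:
6: 1
20: 6
11: 3
10: 2
0: 0
12: 1
17: 1
22: 1
9: 0
Current total: 1 + 6 + 3 + 2 + 0 + 1 + 1 + 1 + 0 = 15
Shortfall: 36 − 15 = 21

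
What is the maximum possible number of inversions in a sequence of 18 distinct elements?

Inversions: 153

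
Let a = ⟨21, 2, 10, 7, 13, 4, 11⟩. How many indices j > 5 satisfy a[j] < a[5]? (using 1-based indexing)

The element at index 5 is 13.
Elements after it: 4, 11
Those smaller than 13: 4, 11

2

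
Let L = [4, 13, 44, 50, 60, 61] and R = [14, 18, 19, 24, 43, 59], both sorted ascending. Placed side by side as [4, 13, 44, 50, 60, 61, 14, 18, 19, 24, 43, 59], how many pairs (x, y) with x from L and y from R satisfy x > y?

22 split inversions

For each element r of the right run, count left-run elements greater than r:
r = 14: 44, 50, 60, 61 → 4
r = 18: 44, 50, 60, 61 → 4
r = 19: 44, 50, 60, 61 → 4
r = 24: 44, 50, 60, 61 → 4
r = 43: 44, 50, 60, 61 → 4
r = 59: 60, 61 → 2
Cross-inversions: 4 + 4 + 4 + 4 + 4 + 2 = 22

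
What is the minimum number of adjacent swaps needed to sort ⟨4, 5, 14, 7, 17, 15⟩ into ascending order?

2 swaps

The minimum number of adjacent swaps to sort an array equals its inversion count, since every such swap removes exactly one inversion.
Count inversions — for each element, later elements that are smaller:
4: none → 0
5: none → 0
14: 7 → 1
7: none → 0
17: 15 → 1
15: none → 0
Total inversions: 0 + 0 + 1 + 0 + 1 + 0 = 2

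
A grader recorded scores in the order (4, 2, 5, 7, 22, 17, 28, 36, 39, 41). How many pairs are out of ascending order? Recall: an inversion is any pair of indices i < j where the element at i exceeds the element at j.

Inversions: 2

Sweep left to right; for each value list the smaller values that follow it:
4: 1
2: 0
5: 0
7: 0
22: 1
17: 0
28: 0
36: 0
39: 0
41: 0
Sum: 1 + 0 + 0 + 0 + 1 + 0 + 0 + 0 + 0 + 0 = 2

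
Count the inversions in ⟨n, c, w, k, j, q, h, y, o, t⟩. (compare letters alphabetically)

There are 17 inversions.

Count, for each position, how many later elements it exceeds:
n: 4
c: 0
w: 6
k: 2
j: 1
q: 2
h: 0
y: 2
o: 0
t: 0
Sum: 4 + 0 + 6 + 2 + 1 + 2 + 0 + 2 + 0 + 0 = 17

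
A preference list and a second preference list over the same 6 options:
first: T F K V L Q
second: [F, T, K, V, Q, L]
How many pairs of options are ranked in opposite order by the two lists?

Pairs: 2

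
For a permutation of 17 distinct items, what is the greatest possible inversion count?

136 inversions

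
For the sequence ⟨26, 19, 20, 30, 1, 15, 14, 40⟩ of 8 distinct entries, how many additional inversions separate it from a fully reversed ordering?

13 inversions short

Maximum inversions for 8 distinct elements is C(8, 2) = 8·7/2 = 28.
Current inversions — for each element, count later smaller elements:
26: 5
19: 3
20: 3
30: 3
1: 0
15: 1
14: 0
40: 0
Current total: 5 + 3 + 3 + 3 + 0 + 1 + 0 + 0 = 15
Shortfall: 28 − 15 = 13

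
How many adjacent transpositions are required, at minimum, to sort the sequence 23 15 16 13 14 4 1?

19

Minimum adjacent swaps = number of inversions (each swap of adjacent out-of-order elements removes one inversion and no swap can remove more).
Count inversions — for each element, later elements that are smaller:
23: 15, 16, 13, 14, 4, 1 → 6
15: 13, 14, 4, 1 → 4
16: 13, 14, 4, 1 → 4
13: 4, 1 → 2
14: 4, 1 → 2
4: 1 → 1
1: none → 0
Total inversions: 6 + 4 + 4 + 2 + 2 + 1 + 0 = 19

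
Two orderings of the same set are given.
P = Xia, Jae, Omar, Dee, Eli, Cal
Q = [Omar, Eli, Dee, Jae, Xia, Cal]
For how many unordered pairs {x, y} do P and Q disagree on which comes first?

Assign each item its position (1..6) in the first ordering, then rewrite the second ordering as that position sequence:
positions: Xia→1, Jae→2, Omar→3, Dee→4, Eli→5, Cal→6
second ordering as positions: [3, 5, 4, 2, 1, 6]
Discordant pairs = inversions in this position sequence.
3: 2, 1 → 2
5: 4, 2, 1 → 3
4: 2, 1 → 2
2: 1 → 1
1: 0
6: 0
Total: 2 + 3 + 2 + 1 + 0 + 0 = 8

8 disagreeing pairs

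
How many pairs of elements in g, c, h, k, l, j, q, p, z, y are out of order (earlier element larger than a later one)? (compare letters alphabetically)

5 inversions

For each element, count later entries that are smaller:
g → c → 1
c → none → 0
h → none → 0
k → j → 1
l → j → 1
j → none → 0
q → p → 1
p → none → 0
z → y → 1
y → none → 0
Sum: 1 + 0 + 0 + 1 + 1 + 0 + 1 + 0 + 1 + 0 = 5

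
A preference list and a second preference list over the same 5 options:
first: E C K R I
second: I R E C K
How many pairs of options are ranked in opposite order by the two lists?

Assign each item its position (1..5) in the first ordering, then rewrite the second ordering as that position sequence:
positions: E→1, C→2, K→3, R→4, I→5
second ordering as positions: [5, 4, 1, 2, 3]
Discordant pairs = inversions in this position sequence.
5: 4, 1, 2, 3 → 4
4: 1, 2, 3 → 3
1: 0
2: 0
3: 0
Total: 4 + 3 + 0 + 0 + 0 = 7

7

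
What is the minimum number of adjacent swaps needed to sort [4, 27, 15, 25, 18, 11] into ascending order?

8 adjacent swaps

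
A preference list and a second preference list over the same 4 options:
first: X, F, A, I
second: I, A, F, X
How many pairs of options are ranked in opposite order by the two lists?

Pairs: 6

Assign each item its position (1..4) in the first ordering, then rewrite the second ordering as that position sequence:
positions: X→1, F→2, A→3, I→4
second ordering as positions: [4, 3, 2, 1]
Discordant pairs = inversions in this position sequence.
4: 3, 2, 1 → 3
3: 2, 1 → 2
2: 1 → 1
1: 0
Total: 3 + 2 + 1 + 0 = 6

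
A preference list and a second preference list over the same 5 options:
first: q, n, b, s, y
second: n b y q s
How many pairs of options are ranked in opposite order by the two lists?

4 pairs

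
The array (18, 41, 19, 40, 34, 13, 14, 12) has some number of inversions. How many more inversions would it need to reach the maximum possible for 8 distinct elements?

7 inversions short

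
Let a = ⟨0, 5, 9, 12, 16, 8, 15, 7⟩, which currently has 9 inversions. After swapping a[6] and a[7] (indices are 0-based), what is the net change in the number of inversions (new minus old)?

-1

Positions 6 and 7 hold 15 and 7; after swapping, the array is [0, 5, 9, 12, 16, 8, 7, 15].
Element-by-element contributions:
0 → none → 0
5 → none → 0
9 → 8, 7 → 2
12 → 8, 7 → 2
16 → 8, 7, 15 → 3
8 → 7 → 1
7 → none → 0
15 → none → 0
Sum: 0 + 0 + 2 + 2 + 3 + 1 + 0 + 0 = 8
Change: 8 − 9 = -1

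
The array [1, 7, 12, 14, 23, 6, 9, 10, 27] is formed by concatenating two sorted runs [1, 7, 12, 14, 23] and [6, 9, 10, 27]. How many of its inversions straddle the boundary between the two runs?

For each element r of the right run, count left-run elements greater than r:
r = 6: 7, 12, 14, 23 → 4
r = 9: 12, 14, 23 → 3
r = 10: 12, 14, 23 → 3
r = 27: none → 0
Cross-inversions: 4 + 3 + 3 + 0 = 10

Cross-inversions: 10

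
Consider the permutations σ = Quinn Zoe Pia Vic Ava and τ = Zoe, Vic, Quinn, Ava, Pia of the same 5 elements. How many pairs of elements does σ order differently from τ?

Assign each item its position (1..5) in the first ordering, then rewrite the second ordering as that position sequence:
positions: Quinn→1, Zoe→2, Pia→3, Vic→4, Ava→5
second ordering as positions: [2, 4, 1, 5, 3]
Discordant pairs = inversions in this position sequence.
2: 1 → 1
4: 1, 3 → 2
1: 0
5: 3 → 1
3: 0
Total: 1 + 2 + 0 + 1 + 0 = 4

4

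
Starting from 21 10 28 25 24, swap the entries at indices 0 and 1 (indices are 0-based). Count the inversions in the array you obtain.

Positions 0 and 1 hold 21 and 10; after swapping, the array is [10, 21, 28, 25, 24].
Sweep left to right; for each value list the smaller values that follow it:
10 → none → 0
21 → none → 0
28 → 25, 24 → 2
25 → 24 → 1
24 → none → 0
Sum: 0 + 0 + 2 + 1 + 0 = 3

3 inversions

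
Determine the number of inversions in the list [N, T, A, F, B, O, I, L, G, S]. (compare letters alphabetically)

20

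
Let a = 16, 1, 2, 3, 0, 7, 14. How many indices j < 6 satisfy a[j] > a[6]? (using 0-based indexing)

The element at index 6 is 14.
Elements before it: 16, 1, 2, 3, 0, 7
Those larger than 14: 16

1 such element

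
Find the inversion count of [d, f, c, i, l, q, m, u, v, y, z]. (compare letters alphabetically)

There are 3 inversions.

For each element, count later entries that are smaller:
d: 1
f: 1
c: 0
i: 0
l: 0
q: 1
m: 0
u: 0
v: 0
y: 0
z: 0
Sum: 1 + 1 + 0 + 0 + 0 + 1 + 0 + 0 + 0 + 0 + 0 = 3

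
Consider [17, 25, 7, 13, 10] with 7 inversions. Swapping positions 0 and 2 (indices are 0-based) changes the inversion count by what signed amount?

-1

Positions 0 and 2 hold 17 and 7; after swapping, the array is [7, 25, 17, 13, 10].
Element-by-element contributions:
7: 0
25: 3
17: 2
13: 1
10: 0
Sum: 0 + 3 + 2 + 1 + 0 = 6
Change: 6 − 7 = -1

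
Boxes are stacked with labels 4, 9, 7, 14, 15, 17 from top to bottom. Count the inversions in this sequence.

1 inversion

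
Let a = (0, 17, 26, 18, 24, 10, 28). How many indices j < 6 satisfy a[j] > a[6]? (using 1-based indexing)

4

The element at index 6 is 10.
Elements before it: 0, 17, 26, 18, 24
Those larger than 10: 17, 26, 18, 24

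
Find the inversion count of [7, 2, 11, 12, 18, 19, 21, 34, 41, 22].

Element-by-element contributions:
7: 1
2: 0
11: 0
12: 0
18: 0
19: 0
21: 0
34: 1
41: 1
22: 0
Sum: 1 + 0 + 0 + 0 + 0 + 0 + 0 + 1 + 1 + 0 = 3

3 inversions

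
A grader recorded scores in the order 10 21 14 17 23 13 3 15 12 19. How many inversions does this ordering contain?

23

For each element, count later entries that are smaller:
10 → 3 → 1
21 → 14, 17, 13, 3, 15, 12, 19 → 7
14 → 13, 3, 12 → 3
17 → 13, 3, 15, 12 → 4
23 → 13, 3, 15, 12, 19 → 5
13 → 3, 12 → 2
3 → none → 0
15 → 12 → 1
12 → none → 0
19 → none → 0
Sum: 1 + 7 + 3 + 4 + 5 + 2 + 0 + 1 + 0 + 0 = 23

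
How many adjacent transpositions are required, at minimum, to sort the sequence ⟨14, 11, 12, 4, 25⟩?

5

Each adjacent swap fixes exactly one inversion, so the minimum swap count equals the number of inversions.
Count inversions — for each element, later elements that are smaller:
14: 11, 12, 4 → 3
11: 4 → 1
12: 4 → 1
4: none → 0
25: none → 0
Total inversions: 3 + 1 + 1 + 0 + 0 = 5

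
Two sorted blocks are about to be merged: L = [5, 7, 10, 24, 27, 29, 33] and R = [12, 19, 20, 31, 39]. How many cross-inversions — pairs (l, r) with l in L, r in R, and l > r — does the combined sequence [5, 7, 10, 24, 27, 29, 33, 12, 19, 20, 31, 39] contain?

For each element r of the right run, count left-run elements greater than r:
r = 12: 24, 27, 29, 33 → 4
r = 19: 24, 27, 29, 33 → 4
r = 20: 24, 27, 29, 33 → 4
r = 31: 33 → 1
r = 39: none → 0
Cross-inversions: 4 + 4 + 4 + 1 + 0 = 13

There are 13 cross-inversions.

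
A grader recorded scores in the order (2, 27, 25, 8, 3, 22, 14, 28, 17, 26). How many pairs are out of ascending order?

17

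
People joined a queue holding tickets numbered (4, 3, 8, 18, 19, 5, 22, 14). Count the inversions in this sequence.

Sweep left to right; for each value list the smaller values that follow it:
4 → 3 → 1
3 → none → 0
8 → 5 → 1
18 → 5, 14 → 2
19 → 5, 14 → 2
5 → none → 0
22 → 14 → 1
14 → none → 0
Sum: 1 + 0 + 1 + 2 + 2 + 0 + 1 + 0 = 7

7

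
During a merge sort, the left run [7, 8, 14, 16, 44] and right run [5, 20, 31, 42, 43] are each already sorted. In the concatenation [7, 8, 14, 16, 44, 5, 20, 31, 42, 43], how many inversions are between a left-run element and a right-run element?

Take each right-half value and tally the left-half values above it:
r = 5: 7, 8, 14, 16, 44 → 5
r = 20: 44 → 1
r = 31: 44 → 1
r = 42: 44 → 1
r = 43: 44 → 1
Cross-inversions: 5 + 1 + 1 + 1 + 1 = 9

9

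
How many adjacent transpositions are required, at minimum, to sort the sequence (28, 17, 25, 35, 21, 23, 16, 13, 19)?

26

Minimum adjacent swaps = number of inversions (each swap of adjacent out-of-order elements removes one inversion and no swap can remove more).
Count inversions — for each element, later elements that are smaller:
28: 17, 25, 21, 23, 16, 13, 19 → 7
17: 16, 13 → 2
25: 21, 23, 16, 13, 19 → 5
35: 21, 23, 16, 13, 19 → 5
21: 16, 13, 19 → 3
23: 16, 13, 19 → 3
16: 13 → 1
13: none → 0
19: none → 0
Total inversions: 7 + 2 + 5 + 5 + 3 + 3 + 1 + 0 + 0 = 26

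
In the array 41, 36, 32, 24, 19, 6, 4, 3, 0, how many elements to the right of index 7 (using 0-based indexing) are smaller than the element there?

1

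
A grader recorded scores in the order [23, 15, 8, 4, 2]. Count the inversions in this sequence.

10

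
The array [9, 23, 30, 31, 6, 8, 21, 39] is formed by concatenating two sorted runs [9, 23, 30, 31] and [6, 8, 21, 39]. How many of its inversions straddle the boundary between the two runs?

11

For each element r of the right run, count left-run elements greater than r:
r = 6: 9, 23, 30, 31 → 4
r = 8: 9, 23, 30, 31 → 4
r = 21: 23, 30, 31 → 3
r = 39: none → 0
Cross-inversions: 4 + 4 + 3 + 0 = 11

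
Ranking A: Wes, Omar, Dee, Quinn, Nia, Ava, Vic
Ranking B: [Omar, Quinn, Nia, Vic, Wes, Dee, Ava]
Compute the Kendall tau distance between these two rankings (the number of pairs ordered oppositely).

Assign each item its position (1..7) in the first ordering, then rewrite the second ordering as that position sequence:
positions: Wes→1, Omar→2, Dee→3, Quinn→4, Nia→5, Ava→6, Vic→7
second ordering as positions: [2, 4, 5, 7, 1, 3, 6]
Discordant pairs = inversions in this position sequence.
2: 1 → 1
4: 1, 3 → 2
5: 1, 3 → 2
7: 1, 3, 6 → 3
1: 0
3: 0
6: 0
Total: 1 + 2 + 2 + 3 + 0 + 0 + 0 = 8

8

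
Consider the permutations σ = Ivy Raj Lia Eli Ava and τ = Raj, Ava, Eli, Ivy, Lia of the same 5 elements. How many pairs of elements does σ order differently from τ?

Assign each item its position (1..5) in the first ordering, then rewrite the second ordering as that position sequence:
positions: Ivy→1, Raj→2, Lia→3, Eli→4, Ava→5
second ordering as positions: [2, 5, 4, 1, 3]
Discordant pairs = inversions in this position sequence.
2: 1 → 1
5: 4, 1, 3 → 3
4: 1, 3 → 2
1: 0
3: 0
Total: 1 + 3 + 2 + 0 + 0 = 6

6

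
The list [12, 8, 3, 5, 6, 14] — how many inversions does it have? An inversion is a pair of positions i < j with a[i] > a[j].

7

Out-of-order index pairs (0-indexed):
(0,1): 12 > 8
(0,2): 12 > 3
(0,3): 12 > 5
(0,4): 12 > 6
(1,2): 8 > 3
(1,3): 8 > 5
(1,4): 8 > 6
That's 7 pairs.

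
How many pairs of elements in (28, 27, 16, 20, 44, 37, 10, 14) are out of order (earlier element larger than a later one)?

Count, for each position, how many later elements it exceeds:
28 → 27, 16, 20, 10, 14 → 5
27 → 16, 20, 10, 14 → 4
16 → 10, 14 → 2
20 → 10, 14 → 2
44 → 37, 10, 14 → 3
37 → 10, 14 → 2
10 → none → 0
14 → none → 0
Sum: 5 + 4 + 2 + 2 + 3 + 2 + 0 + 0 = 18

18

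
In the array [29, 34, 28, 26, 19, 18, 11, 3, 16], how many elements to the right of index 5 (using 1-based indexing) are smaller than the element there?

4

The element at index 5 is 19.
Elements after it: 18, 11, 3, 16
Those smaller than 19: 18, 11, 3, 16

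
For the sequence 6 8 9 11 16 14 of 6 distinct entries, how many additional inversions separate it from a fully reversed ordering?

14

Maximum inversions for 6 distinct elements is C(6, 2) = 6·5/2 = 15.
Current inversions — for each element, count later smaller elements:
6: 0
8: 0
9: 0
11: 0
16: 1
14: 0
Current total: 0 + 0 + 0 + 0 + 1 + 0 = 1
Shortfall: 15 − 1 = 14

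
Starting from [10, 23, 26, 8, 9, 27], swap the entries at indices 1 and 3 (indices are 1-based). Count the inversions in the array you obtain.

9

Positions 1 and 3 hold 10 and 26; after swapping, the array is [26, 23, 10, 8, 9, 27].
Element-by-element contributions:
26 → 23, 10, 8, 9 → 4
23 → 10, 8, 9 → 3
10 → 8, 9 → 2
8 → none → 0
9 → none → 0
27 → none → 0
Sum: 4 + 3 + 2 + 0 + 0 + 0 = 9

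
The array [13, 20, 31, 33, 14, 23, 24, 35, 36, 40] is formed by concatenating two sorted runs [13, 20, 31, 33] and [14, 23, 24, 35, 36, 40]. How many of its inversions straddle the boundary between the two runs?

7 split inversions

Count, for every r in R, how many entries of L exceed r:
r = 14: 20, 31, 33 → 3
r = 23: 31, 33 → 2
r = 24: 31, 33 → 2
r = 35: none → 0
r = 36: none → 0
r = 40: none → 0
Cross-inversions: 3 + 2 + 2 + 0 + 0 + 0 = 7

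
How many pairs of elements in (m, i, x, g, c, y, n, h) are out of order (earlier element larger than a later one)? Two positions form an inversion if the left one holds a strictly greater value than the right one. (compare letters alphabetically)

15 out-of-order pairs

Sweep left to right; for each value list the smaller values that follow it:
m → i, g, c, h → 4
i → g, c, h → 3
x → g, c, n, h → 4
g → c → 1
c → none → 0
y → n, h → 2
n → h → 1
h → none → 0
Sum: 4 + 3 + 4 + 1 + 0 + 2 + 1 + 0 = 15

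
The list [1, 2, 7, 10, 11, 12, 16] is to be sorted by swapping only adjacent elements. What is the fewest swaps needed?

0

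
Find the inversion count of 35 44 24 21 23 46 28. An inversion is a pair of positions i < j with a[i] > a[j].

11 inversions

For each element, count later entries that are smaller:
35: 4
44: 4
24: 2
21: 0
23: 0
46: 1
28: 0
Sum: 4 + 4 + 2 + 0 + 0 + 1 + 0 = 11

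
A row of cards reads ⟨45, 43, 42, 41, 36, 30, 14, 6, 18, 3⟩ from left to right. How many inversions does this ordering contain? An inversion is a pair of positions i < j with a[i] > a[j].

43 out-of-order pairs

Element-by-element contributions:
45 → 43, 42, 41, 36, 30, 14, 6, 18, 3 → 9
43 → 42, 41, 36, 30, 14, 6, 18, 3 → 8
42 → 41, 36, 30, 14, 6, 18, 3 → 7
41 → 36, 30, 14, 6, 18, 3 → 6
36 → 30, 14, 6, 18, 3 → 5
30 → 14, 6, 18, 3 → 4
14 → 6, 3 → 2
6 → 3 → 1
18 → 3 → 1
3 → none → 0
Sum: 9 + 8 + 7 + 6 + 5 + 4 + 2 + 1 + 1 + 0 = 43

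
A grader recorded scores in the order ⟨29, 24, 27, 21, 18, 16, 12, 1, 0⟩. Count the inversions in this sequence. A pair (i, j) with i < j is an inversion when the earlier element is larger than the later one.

35

Sweep left to right; for each value list the smaller values that follow it:
29 → 24, 27, 21, 18, 16, 12, 1, 0 → 8
24 → 21, 18, 16, 12, 1, 0 → 6
27 → 21, 18, 16, 12, 1, 0 → 6
21 → 18, 16, 12, 1, 0 → 5
18 → 16, 12, 1, 0 → 4
16 → 12, 1, 0 → 3
12 → 1, 0 → 2
1 → 0 → 1
0 → none → 0
Sum: 8 + 6 + 6 + 5 + 4 + 3 + 2 + 1 + 0 = 35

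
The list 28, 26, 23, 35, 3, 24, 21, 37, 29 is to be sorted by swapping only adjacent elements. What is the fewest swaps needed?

17 adjacent swaps

The minimum number of adjacent swaps to sort an array equals its inversion count, since every such swap removes exactly one inversion.
Count inversions — for each element, later elements that are smaller:
28: 26, 23, 3, 24, 21 → 5
26: 23, 3, 24, 21 → 4
23: 3, 21 → 2
35: 3, 24, 21, 29 → 4
3: none → 0
24: 21 → 1
21: none → 0
37: 29 → 1
29: none → 0
Total inversions: 5 + 4 + 2 + 4 + 0 + 1 + 0 + 1 + 0 = 17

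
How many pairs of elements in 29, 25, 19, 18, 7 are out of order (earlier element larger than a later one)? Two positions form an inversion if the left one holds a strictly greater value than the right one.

10

For each element, count later entries that are smaller:
29 → 25, 19, 18, 7 → 4
25 → 19, 18, 7 → 3
19 → 18, 7 → 2
18 → 7 → 1
7 → none → 0
Sum: 4 + 3 + 2 + 1 + 0 = 10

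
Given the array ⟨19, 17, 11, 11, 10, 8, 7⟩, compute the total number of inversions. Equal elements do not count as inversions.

20

For each element, count later entries that are smaller:
19: 6
17: 5
11: 3
11: 3
10: 2
8: 1
7: 0
Sum: 6 + 5 + 3 + 3 + 2 + 1 + 0 = 20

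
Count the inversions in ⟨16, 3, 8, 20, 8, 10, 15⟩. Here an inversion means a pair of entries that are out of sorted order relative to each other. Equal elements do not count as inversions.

8 out-of-order pairs

Sweep left to right; for each value list the smaller values that follow it:
16: 5
3: 0
8: 0
20: 3
8: 0
10: 0
15: 0
Sum: 5 + 0 + 0 + 3 + 0 + 0 + 0 = 8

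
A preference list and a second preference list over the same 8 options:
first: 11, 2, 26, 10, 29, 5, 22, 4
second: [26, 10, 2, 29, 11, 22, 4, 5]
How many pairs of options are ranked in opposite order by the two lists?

Assign each item its position (1..8) in the first ordering, then rewrite the second ordering as that position sequence:
positions: 11→1, 2→2, 26→3, 10→4, 29→5, 5→6, 22→7, 4→8
second ordering as positions: [3, 4, 2, 5, 1, 7, 8, 6]
Discordant pairs = inversions in this position sequence.
3: 2, 1 → 2
4: 2, 1 → 2
2: 1 → 1
5: 1 → 1
1: 0
7: 6 → 1
8: 6 → 1
6: 0
Total: 2 + 2 + 1 + 1 + 0 + 1 + 1 + 0 = 8

8 pairs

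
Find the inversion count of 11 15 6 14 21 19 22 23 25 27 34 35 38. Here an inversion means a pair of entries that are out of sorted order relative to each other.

Out-of-order pairs: 4

Element-by-element contributions:
11 → 6 → 1
15 → 6, 14 → 2
6 → none → 0
14 → none → 0
21 → 19 → 1
19 → none → 0
22 → none → 0
23 → none → 0
25 → none → 0
27 → none → 0
34 → none → 0
35 → none → 0
38 → none → 0
Sum: 1 + 2 + 0 + 0 + 1 + 0 + 0 + 0 + 0 + 0 + 0 + 0 + 0 = 4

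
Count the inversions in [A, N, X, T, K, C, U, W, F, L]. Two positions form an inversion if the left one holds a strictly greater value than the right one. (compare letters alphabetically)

Element-by-element contributions:
A: 0
N: 4
X: 7
T: 4
K: 2
C: 0
U: 2
W: 2
F: 0
L: 0
Sum: 0 + 4 + 7 + 4 + 2 + 0 + 2 + 2 + 0 + 0 = 21

21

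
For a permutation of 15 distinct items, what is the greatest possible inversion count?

The maximum occurs when the array is in strictly decreasing order: every one of the C(15, 2) pairs is inverted.
C(15, 2) = 15·14/2 = 105

105 inversions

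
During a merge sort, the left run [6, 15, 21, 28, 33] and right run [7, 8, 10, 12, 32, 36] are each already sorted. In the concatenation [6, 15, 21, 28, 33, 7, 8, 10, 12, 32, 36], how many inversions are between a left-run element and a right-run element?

17 cross-inversions

Take each right-half value and tally the left-half values above it:
r = 7: 15, 21, 28, 33 → 4
r = 8: 15, 21, 28, 33 → 4
r = 10: 15, 21, 28, 33 → 4
r = 12: 15, 21, 28, 33 → 4
r = 32: 33 → 1
r = 36: none → 0
Cross-inversions: 4 + 4 + 4 + 4 + 1 + 0 = 17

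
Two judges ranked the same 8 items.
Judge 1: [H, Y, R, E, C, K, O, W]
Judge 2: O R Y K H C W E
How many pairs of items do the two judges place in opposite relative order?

14 discordant pairs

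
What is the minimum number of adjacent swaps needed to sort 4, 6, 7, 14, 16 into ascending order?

0 adjacent swaps

Each adjacent swap fixes exactly one inversion, so the minimum swap count equals the number of inversions.
Count inversions — for each element, later elements that are smaller:
4: none → 0
6: none → 0
7: none → 0
14: none → 0
16: none → 0
Total inversions: 0 + 0 + 0 + 0 + 0 = 0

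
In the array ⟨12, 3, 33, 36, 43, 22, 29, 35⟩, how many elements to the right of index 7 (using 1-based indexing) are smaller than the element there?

0 such elements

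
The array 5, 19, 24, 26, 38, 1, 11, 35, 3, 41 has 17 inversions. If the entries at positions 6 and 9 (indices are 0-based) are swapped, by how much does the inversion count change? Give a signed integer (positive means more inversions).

Positions 6 and 9 hold 11 and 41; after swapping, the array is [5, 19, 24, 26, 38, 1, 41, 35, 3, 11].
Count, for each position, how many later elements it exceeds:
5 → 1, 3 → 2
19 → 1, 3, 11 → 3
24 → 1, 3, 11 → 3
26 → 1, 3, 11 → 3
38 → 1, 35, 3, 11 → 4
1 → none → 0
41 → 35, 3, 11 → 3
35 → 3, 11 → 2
3 → none → 0
11 → none → 0
Sum: 2 + 3 + 3 + 3 + 4 + 0 + 3 + 2 + 0 + 0 = 20
Change: 20 − 17 = +3

+3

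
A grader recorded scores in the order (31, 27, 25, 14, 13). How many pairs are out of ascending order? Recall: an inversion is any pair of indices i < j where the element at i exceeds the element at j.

Listing every pair i<j with a[i]>a[j] (using 1-based positions):
(1,2): 31 > 27
(1,3): 31 > 25
(1,4): 31 > 14
(1,5): 31 > 13
(2,3): 27 > 25
(2,4): 27 > 14
(2,5): 27 > 13
(3,4): 25 > 14
(3,5): 25 > 13
(4,5): 14 > 13
That's 10 pairs.

10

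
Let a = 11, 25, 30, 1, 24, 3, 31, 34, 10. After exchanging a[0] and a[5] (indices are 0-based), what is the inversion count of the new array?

Positions 0 and 5 hold 11 and 3; after swapping, the array is [3, 25, 30, 1, 24, 11, 31, 34, 10].
Count, for each position, how many later elements it exceeds:
3: 1
25: 4
30: 4
1: 0
24: 2
11: 1
31: 1
34: 1
10: 0
Sum: 1 + 4 + 4 + 0 + 2 + 1 + 1 + 1 + 0 = 14

Inversions: 14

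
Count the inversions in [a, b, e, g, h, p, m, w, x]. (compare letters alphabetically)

1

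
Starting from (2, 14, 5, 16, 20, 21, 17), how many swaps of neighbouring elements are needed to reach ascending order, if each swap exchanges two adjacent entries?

Minimum adjacent swaps = number of inversions (each swap of adjacent out-of-order elements removes one inversion and no swap can remove more).
Count inversions — for each element, later elements that are smaller:
2: none → 0
14: 5 → 1
5: none → 0
16: none → 0
20: 17 → 1
21: 17 → 1
17: none → 0
Total inversions: 0 + 1 + 0 + 0 + 1 + 1 + 0 = 3

3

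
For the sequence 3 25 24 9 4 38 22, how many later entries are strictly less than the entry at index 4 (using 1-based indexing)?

1

The element at index 4 is 9.
Elements after it: 4, 38, 22
Those smaller than 9: 4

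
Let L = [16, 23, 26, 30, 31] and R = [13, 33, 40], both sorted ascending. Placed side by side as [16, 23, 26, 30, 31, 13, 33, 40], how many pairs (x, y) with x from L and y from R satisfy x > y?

5

Take each right-half value and tally the left-half values above it:
r = 13: 16, 23, 26, 30, 31 → 5
r = 33: none → 0
r = 40: none → 0
Cross-inversions: 5 + 0 + 0 = 5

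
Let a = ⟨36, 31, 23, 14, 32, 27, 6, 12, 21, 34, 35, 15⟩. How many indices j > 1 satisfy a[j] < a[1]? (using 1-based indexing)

The element at index 1 is 36.
Elements after it: 31, 23, 14, 32, 27, 6, 12, 21, 34, 35, 15
Those smaller than 36: 31, 23, 14, 32, 27, 6, 12, 21, 34, 35, 15

11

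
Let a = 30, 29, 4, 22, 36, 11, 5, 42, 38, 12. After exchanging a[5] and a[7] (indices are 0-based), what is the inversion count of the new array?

Positions 5 and 7 hold 11 and 42; after swapping, the array is [30, 29, 4, 22, 36, 42, 5, 11, 38, 12].
Element-by-element contributions:
30: 6
29: 5
4: 0
22: 3
36: 3
42: 4
5: 0
11: 0
38: 1
12: 0
Sum: 6 + 5 + 0 + 3 + 3 + 4 + 0 + 0 + 1 + 0 = 22

22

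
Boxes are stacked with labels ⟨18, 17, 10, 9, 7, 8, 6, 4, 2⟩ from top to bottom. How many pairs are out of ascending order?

Inversions: 35

Element-by-element contributions:
18 → 17, 10, 9, 7, 8, 6, 4, 2 → 8
17 → 10, 9, 7, 8, 6, 4, 2 → 7
10 → 9, 7, 8, 6, 4, 2 → 6
9 → 7, 8, 6, 4, 2 → 5
7 → 6, 4, 2 → 3
8 → 6, 4, 2 → 3
6 → 4, 2 → 2
4 → 2 → 1
2 → none → 0
Sum: 8 + 7 + 6 + 5 + 3 + 3 + 2 + 1 + 0 = 35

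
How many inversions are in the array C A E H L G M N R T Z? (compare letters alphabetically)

3

Sweep left to right; for each value list the smaller values that follow it:
C → A → 1
A → none → 0
E → none → 0
H → G → 1
L → G → 1
G → none → 0
M → none → 0
N → none → 0
R → none → 0
T → none → 0
Z → none → 0
Sum: 1 + 0 + 0 + 1 + 1 + 0 + 0 + 0 + 0 + 0 + 0 = 3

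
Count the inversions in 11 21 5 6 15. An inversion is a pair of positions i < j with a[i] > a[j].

Out-of-order index pairs (1-indexed):
(1,3): 11 > 5
(1,4): 11 > 6
(2,3): 21 > 5
(2,4): 21 > 6
(2,5): 21 > 15
That's 5 pairs.

5 inversions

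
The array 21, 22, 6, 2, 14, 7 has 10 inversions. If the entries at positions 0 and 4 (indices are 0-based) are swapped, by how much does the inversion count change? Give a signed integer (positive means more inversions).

Positions 0 and 4 hold 21 and 14; after swapping, the array is [14, 22, 6, 2, 21, 7].
Sweep left to right; for each value list the smaller values that follow it:
14: 3
22: 4
6: 1
2: 0
21: 1
7: 0
Sum: 3 + 4 + 1 + 0 + 1 + 0 = 9
Change: 9 − 10 = -1

-1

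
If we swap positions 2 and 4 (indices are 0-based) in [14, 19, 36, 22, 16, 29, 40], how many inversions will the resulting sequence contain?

Positions 2 and 4 hold 36 and 16; after swapping, the array is [14, 19, 16, 22, 36, 29, 40].
Element-by-element contributions:
14 → none → 0
19 → 16 → 1
16 → none → 0
22 → none → 0
36 → 29 → 1
29 → none → 0
40 → none → 0
Sum: 0 + 1 + 0 + 0 + 1 + 0 + 0 = 2

2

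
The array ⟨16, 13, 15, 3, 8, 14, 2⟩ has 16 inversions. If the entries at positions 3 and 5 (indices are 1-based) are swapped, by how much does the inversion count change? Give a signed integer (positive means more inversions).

-1

Positions 3 and 5 hold 15 and 8; after swapping, the array is [16, 13, 8, 3, 15, 14, 2].
Count, for each position, how many later elements it exceeds:
16 → 13, 8, 3, 15, 14, 2 → 6
13 → 8, 3, 2 → 3
8 → 3, 2 → 2
3 → 2 → 1
15 → 14, 2 → 2
14 → 2 → 1
2 → none → 0
Sum: 6 + 3 + 2 + 1 + 2 + 1 + 0 = 15
Change: 15 − 16 = -1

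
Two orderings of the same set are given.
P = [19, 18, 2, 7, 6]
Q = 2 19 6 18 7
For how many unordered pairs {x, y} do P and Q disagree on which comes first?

4 disagreeing pairs

Assign each item its position (1..5) in the first ordering, then rewrite the second ordering as that position sequence:
positions: 19→1, 18→2, 2→3, 7→4, 6→5
second ordering as positions: [3, 1, 5, 2, 4]
Discordant pairs = inversions in this position sequence.
3: 1, 2 → 2
1: 0
5: 2, 4 → 2
2: 0
4: 0
Total: 2 + 0 + 2 + 0 + 0 = 4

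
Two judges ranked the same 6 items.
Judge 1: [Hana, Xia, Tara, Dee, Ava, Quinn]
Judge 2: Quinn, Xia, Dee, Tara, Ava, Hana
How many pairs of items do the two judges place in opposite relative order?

Assign each item its position (1..6) in the first ordering, then rewrite the second ordering as that position sequence:
positions: Hana→1, Xia→2, Tara→3, Dee→4, Ava→5, Quinn→6
second ordering as positions: [6, 2, 4, 3, 5, 1]
Discordant pairs = inversions in this position sequence.
6: 2, 4, 3, 5, 1 → 5
2: 1 → 1
4: 3, 1 → 2
3: 1 → 1
5: 1 → 1
1: 0
Total: 5 + 1 + 2 + 1 + 1 + 0 = 10

10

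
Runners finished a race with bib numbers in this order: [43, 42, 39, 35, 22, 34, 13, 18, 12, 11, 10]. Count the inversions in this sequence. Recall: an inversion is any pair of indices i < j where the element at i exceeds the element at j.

Element-by-element contributions:
43 → 42, 39, 35, 22, 34, 13, 18, 12, 11, 10 → 10
42 → 39, 35, 22, 34, 13, 18, 12, 11, 10 → 9
39 → 35, 22, 34, 13, 18, 12, 11, 10 → 8
35 → 22, 34, 13, 18, 12, 11, 10 → 7
22 → 13, 18, 12, 11, 10 → 5
34 → 13, 18, 12, 11, 10 → 5
13 → 12, 11, 10 → 3
18 → 12, 11, 10 → 3
12 → 11, 10 → 2
11 → 10 → 1
10 → none → 0
Sum: 10 + 9 + 8 + 7 + 5 + 5 + 3 + 3 + 2 + 1 + 0 = 53

53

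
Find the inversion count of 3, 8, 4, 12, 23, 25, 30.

1

Listing every pair i<j with a[i]>a[j] (using 0-based positions):
(1,2): 8 > 4
That's 1 pair.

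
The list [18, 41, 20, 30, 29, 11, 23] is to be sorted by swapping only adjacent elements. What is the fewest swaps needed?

The minimum number of adjacent swaps to sort an array equals its inversion count, since every such swap removes exactly one inversion.
Count inversions — for each element, later elements that are smaller:
18: 11 → 1
41: 20, 30, 29, 11, 23 → 5
20: 11 → 1
30: 29, 11, 23 → 3
29: 11, 23 → 2
11: none → 0
23: none → 0
Total inversions: 1 + 5 + 1 + 3 + 2 + 0 + 0 = 12

12 adjacent swaps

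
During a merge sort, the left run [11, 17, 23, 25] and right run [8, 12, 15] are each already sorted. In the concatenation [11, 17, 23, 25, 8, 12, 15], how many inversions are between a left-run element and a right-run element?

10

Count, for every r in R, how many entries of L exceed r:
r = 8: 11, 17, 23, 25 → 4
r = 12: 17, 23, 25 → 3
r = 15: 17, 23, 25 → 3
Cross-inversions: 4 + 3 + 3 = 10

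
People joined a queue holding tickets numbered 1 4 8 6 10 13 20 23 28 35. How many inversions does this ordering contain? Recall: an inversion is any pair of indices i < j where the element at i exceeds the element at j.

Element-by-element contributions:
1 → none → 0
4 → none → 0
8 → 6 → 1
6 → none → 0
10 → none → 0
13 → none → 0
20 → none → 0
23 → none → 0
28 → none → 0
35 → none → 0
Sum: 0 + 0 + 1 + 0 + 0 + 0 + 0 + 0 + 0 + 0 = 1

1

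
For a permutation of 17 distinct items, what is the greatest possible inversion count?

136 inversions

A reversed (strictly descending) arrangement makes every pair an inversion, giving C(17, 2) inversions.
C(17, 2) = 17·16/2 = 136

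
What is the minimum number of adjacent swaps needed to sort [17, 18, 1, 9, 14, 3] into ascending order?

Minimum adjacent swaps = number of inversions (each swap of adjacent out-of-order elements removes one inversion and no swap can remove more).
Count inversions — for each element, later elements that are smaller:
17: 1, 9, 14, 3 → 4
18: 1, 9, 14, 3 → 4
1: none → 0
9: 3 → 1
14: 3 → 1
3: none → 0
Total inversions: 4 + 4 + 0 + 1 + 1 + 0 = 10

Swaps: 10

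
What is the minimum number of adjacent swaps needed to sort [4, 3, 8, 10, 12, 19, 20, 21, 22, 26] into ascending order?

1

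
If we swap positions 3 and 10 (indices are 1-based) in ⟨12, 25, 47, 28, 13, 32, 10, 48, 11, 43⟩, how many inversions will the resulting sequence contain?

19 inversions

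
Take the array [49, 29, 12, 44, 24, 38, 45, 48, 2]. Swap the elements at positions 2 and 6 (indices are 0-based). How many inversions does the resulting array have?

Positions 2 and 6 hold 12 and 45; after swapping, the array is [49, 29, 45, 44, 24, 38, 12, 48, 2].
Count, for each position, how many later elements it exceeds:
49 → 29, 45, 44, 24, 38, 12, 48, 2 → 8
29 → 24, 12, 2 → 3
45 → 44, 24, 38, 12, 2 → 5
44 → 24, 38, 12, 2 → 4
24 → 12, 2 → 2
38 → 12, 2 → 2
12 → 2 → 1
48 → 2 → 1
2 → none → 0
Sum: 8 + 3 + 5 + 4 + 2 + 2 + 1 + 1 + 0 = 26

26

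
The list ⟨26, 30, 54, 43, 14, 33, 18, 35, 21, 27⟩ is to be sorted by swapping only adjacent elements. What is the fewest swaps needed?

Minimum adjacent swaps = number of inversions (each swap of adjacent out-of-order elements removes one inversion and no swap can remove more).
Count inversions — for each element, later elements that are smaller:
26: 14, 18, 21 → 3
30: 14, 18, 21, 27 → 4
54: 43, 14, 33, 18, 35, 21, 27 → 7
43: 14, 33, 18, 35, 21, 27 → 6
14: none → 0
33: 18, 21, 27 → 3
18: none → 0
35: 21, 27 → 2
21: none → 0
27: none → 0
Total inversions: 3 + 4 + 7 + 6 + 0 + 3 + 0 + 2 + 0 + 0 = 25

Swaps: 25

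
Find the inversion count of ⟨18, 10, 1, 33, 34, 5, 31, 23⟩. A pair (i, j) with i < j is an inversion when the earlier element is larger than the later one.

12

For each element, count later entries that are smaller:
18: 3
10: 2
1: 0
33: 3
34: 3
5: 0
31: 1
23: 0
Sum: 3 + 2 + 0 + 3 + 3 + 0 + 1 + 0 = 12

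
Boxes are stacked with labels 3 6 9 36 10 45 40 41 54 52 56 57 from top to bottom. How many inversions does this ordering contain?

Inversions: 4

Count, for each position, how many later elements it exceeds:
3 → none → 0
6 → none → 0
9 → none → 0
36 → 10 → 1
10 → none → 0
45 → 40, 41 → 2
40 → none → 0
41 → none → 0
54 → 52 → 1
52 → none → 0
56 → none → 0
57 → none → 0
Sum: 0 + 0 + 0 + 1 + 0 + 2 + 0 + 0 + 1 + 0 + 0 + 0 = 4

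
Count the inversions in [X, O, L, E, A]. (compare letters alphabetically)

Out-of-order index pairs (1-indexed):
(1,2): X > O
(1,3): X > L
(1,4): X > E
(1,5): X > A
(2,3): O > L
(2,4): O > E
(2,5): O > A
(3,4): L > E
(3,5): L > A
(4,5): E > A
That's 10 pairs.

10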